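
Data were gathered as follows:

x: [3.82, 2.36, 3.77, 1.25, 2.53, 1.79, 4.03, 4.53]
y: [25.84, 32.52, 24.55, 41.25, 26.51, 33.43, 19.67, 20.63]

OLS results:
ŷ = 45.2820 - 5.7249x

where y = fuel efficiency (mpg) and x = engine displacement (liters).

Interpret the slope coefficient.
For each additional liter of engine displacement, predicted fuel efficiency decreases by approximately 5.7249 mpg.

The slope β₁ = -5.7249 gives the rate at which the fitted fuel efficiency changes with engine displacement.

Interpretation:
- Engine displacement up by 1 liter → predicted fuel efficiency decreases by 5.7249 mpg
- The effect is assumed constant over the observed range of x (linearity)

(β₀ = 45.2820 is the fitted value at x = 0 and is not part of the slope interpretation.)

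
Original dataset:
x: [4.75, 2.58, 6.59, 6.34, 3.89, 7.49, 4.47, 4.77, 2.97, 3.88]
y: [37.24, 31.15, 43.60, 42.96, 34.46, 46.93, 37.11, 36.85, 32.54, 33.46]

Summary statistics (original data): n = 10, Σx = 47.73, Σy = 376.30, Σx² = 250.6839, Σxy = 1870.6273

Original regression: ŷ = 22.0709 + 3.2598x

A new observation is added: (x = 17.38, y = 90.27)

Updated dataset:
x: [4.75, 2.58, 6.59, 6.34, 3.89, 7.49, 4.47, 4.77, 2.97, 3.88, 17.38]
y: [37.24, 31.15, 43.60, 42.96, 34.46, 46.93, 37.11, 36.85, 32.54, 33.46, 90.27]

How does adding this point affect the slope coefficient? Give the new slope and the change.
Adding the point moves β₁ from 3.2598 to 4.0503, i.e. it increases by 0.7905 (+24.2%).

x = 17.38 lies well outside the original x-range [2.58, 7.49] (x̄ ≈ 4.77), so this observation has high leverage and can move the slope substantially.

Step 1: Update the sums with the new point (n goes from 10 to 11)
Σx  = 47.73 + 17.38 = 65.11
Σy  = 376.30 + 90.27 = 466.57
Σx² = 250.6839 + 17.38² = 250.6839 + 302.0644 = 552.7483
Σxy = 1870.6273 + 17.38×90.27 = 1870.6273 + 1568.8926 = 3439.5199

Step 2: Recompute the slope with b₁ = (nΣxy − ΣxΣy) / (nΣx² − (Σx)²)
Numerator   = 11×3439.5199 − 65.11×466.57 = 37834.7189 − 30378.3727 = 7456.3462
Denominator = 11×552.7483 − 65.11² = 6080.2313 − 4239.3121 = 1840.9192
b₁(new) = 7456.3462 / 1840.9192 = 4.0503

(Same formula on the original sums: (10×1870.6273 − 47.73×376.30) / (10×250.6839 − 47.73²) = 745.4740 / 228.6861 = 3.2598, matching the given fit.)

Step 3: Change in slope
Δβ₁ = 4.0503 − 3.2598 = +0.7905
Relative change = +0.7905 / 3.2598 × 100% = +24.2%
→ the slope increases when the point is added.

Because the point sits above the extension of the original line at a high-leverage x, it tilts the fit up.
In practice: refit with and without it and report both if conclusions differ; examine leverage (hᵢ) and Cook's distance rather than deleting it automatically.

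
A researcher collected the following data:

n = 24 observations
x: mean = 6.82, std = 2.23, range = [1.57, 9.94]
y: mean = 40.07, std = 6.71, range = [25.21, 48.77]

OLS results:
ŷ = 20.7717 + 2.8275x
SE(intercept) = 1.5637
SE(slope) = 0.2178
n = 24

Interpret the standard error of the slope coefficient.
SE(slope) = 0.2178 measures the uncertainty in the estimated slope. The coefficient is estimated precisely (SE/|β̂₁| = 7.7%).

SE(β̂₁) = 0.2178 says: if we drew many samples of n = 24 from the same population and refit each time, the fitted slopes would scatter with a standard deviation of roughly 0.2178 around the true β₁.

Relative precision:
- SE / |β̂₁| = 0.2178 / 2.8275 = 7.7%
- Rule of thumb (under 20%: precise; 20% to under 50%: moderately precise; 50% or more: imprecise) → precise

Link to the t-test: t = β̂₁ / SE(β̂₁) = 2.8275 / 0.2178 = 12.9821, the statistic for H₀: β₁ = 0.

What drives SE(β̂₁): larger n (here n = 24) → smaller SE.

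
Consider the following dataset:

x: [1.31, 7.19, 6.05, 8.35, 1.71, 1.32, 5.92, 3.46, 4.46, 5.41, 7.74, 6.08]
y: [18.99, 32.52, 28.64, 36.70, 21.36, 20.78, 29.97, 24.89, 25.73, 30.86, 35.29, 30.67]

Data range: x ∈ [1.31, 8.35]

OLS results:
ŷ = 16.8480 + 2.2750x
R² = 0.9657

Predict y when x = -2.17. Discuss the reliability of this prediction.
ŷ = 11.9113 (extrapolation — x = -2.17 lies outside [1.31, 8.35], so reliability is low).

Prediction calculation:
ŷ = 16.8480 + 2.2750 × (-2.17)
ŷ = 11.9113

Reliability:
- Data range: x ∈ [1.31, 8.35]
- Prediction point: x = -2.17 is 3.48 units below the observed range → this is EXTRAPOLATION, not interpolation

Why that matters here:
- The standard error of prediction grows with (x − x̄)², and x = -2.17 is far from x̄ = 4.92
- R² describes fit only over the sampled x values; it says nothing about behaviour beyond them
- The linear relationship may not hold outside the observed range

Report the number if required, but flag clearly that it is an extrapolation.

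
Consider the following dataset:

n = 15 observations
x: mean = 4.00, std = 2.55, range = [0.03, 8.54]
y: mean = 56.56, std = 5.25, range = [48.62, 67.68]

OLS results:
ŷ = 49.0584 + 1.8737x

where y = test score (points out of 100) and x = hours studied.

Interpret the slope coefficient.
For each additional hour of study time, predicted test score increases by approximately 1.8737 points.

The slope coefficient β₁ = 1.8737 represents the marginal effect of study time on test score.

Interpretation:
- Study time up by 1 hour → predicted test score increases by 1.8737 points
- This is a linear approximation: the same per-unit change is assumed across the whole observed x range
- The slope describes association in these data, not necessarily a causal effect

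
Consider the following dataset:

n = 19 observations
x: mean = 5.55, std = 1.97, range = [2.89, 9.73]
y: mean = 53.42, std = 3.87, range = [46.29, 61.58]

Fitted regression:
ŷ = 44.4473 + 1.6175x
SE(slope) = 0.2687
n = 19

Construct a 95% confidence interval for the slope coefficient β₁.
The 95% CI for β₁ is (1.0506, 2.1844)

Confidence interval for the slope:

The 95% CI for β₁ is: β̂₁ ± t*(α/2, n-2) × SE(β̂₁)

Step 1: Find critical t-value
- Confidence level = 0.95
- Degrees of freedom = n - 2 = 19 - 2 = 17
- t*(α/2, 17) = 2.1098

Step 2: Calculate margin of error
Margin = 2.1098 × 0.2687 = 0.5669

Step 3: Construct interval
CI = 1.6175 ± 0.5669
CI = (1.0506, 2.1844)

Interpretation: We are 95% confident that the true slope β₁ lies between 1.0506 and 2.1844.
Since 0 is outside the interval, a two-sided test at α = 0.05 would reject H₀: β₁ = 0.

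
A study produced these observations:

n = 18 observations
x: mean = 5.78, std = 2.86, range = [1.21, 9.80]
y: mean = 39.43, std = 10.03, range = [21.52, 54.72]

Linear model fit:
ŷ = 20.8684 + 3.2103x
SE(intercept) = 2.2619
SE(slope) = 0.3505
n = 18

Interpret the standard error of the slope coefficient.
SE(slope) = 0.3505 measures the uncertainty in the estimated slope. The coefficient is estimated precisely (SE/|β̂₁| = 10.9%).

SE(β̂₁) = 0.3505 says: if we drew many samples of n = 18 from the same population and refit each time, the fitted slopes would scatter with a standard deviation of roughly 0.3505 around the true β₁.

Relative precision:
- SE / |β̂₁| = 0.3505 / 3.2103 = 10.9%
- Rule of thumb (under 20%: precise; 20% to under 50%: moderately precise; 50% or more: imprecise) → precise

Rough 95% range (±2 SE): 3.2103 ± 0.7010 → (2.5093, 3.9113).

What drives SE(β̂₁): wider spread of x values → smaller SE.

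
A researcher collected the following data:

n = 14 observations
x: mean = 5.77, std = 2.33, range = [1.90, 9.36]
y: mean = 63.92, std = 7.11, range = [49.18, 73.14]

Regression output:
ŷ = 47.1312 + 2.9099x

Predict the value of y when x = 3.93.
ŷ = 58.5671

x = 3.93 lies inside the observed range [1.90, 9.36], so the fitted equation applies directly:

ŷ = 47.1312 + 2.9099 × 3.93
ŷ = 47.1312 + 11.4359
ŷ = 58.5671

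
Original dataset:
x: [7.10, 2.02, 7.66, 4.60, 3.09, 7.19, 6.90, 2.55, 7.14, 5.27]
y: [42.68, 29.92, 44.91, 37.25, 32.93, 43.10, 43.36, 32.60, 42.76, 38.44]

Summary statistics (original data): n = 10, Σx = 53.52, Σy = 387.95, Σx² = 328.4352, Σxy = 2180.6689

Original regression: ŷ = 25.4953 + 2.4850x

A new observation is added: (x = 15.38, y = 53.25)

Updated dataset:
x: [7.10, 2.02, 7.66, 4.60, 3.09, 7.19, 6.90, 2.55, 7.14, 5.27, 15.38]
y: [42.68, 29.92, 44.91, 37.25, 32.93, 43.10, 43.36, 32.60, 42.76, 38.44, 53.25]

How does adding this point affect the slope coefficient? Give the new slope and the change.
The slope changes from 2.4850 to 1.7699 (change of -0.7151, or -28.8%).

The new point has HIGH LEVERAGE: x = 15.38 is far from the original mean x̄ = 53.52/10 ≈ 5.35 (original range [2.02, 7.66]).

Step 1: Update the sums with the new point (n goes from 10 to 11)
Σx  = 53.52 + 15.38 = 68.90
Σy  = 387.95 + 53.25 = 441.20
Σx² = 328.4352 + 15.38² = 328.4352 + 236.5444 = 564.9796
Σxy = 2180.6689 + 15.38×53.25 = 2180.6689 + 818.9850 = 2999.6539

Step 2: Recompute the slope with b₁ = (nΣxy − ΣxΣy) / (nΣx² − (Σx)²)
Numerator   = 11×2999.6539 − 68.90×441.20 = 32996.1929 − 30398.6800 = 2597.5129
Denominator = 11×564.9796 − 68.90² = 6214.7756 − 4747.2100 = 1467.5656
b₁(new) = 2597.5129 / 1467.5656 = 1.7699

(Same formula on the original sums: (10×2180.6689 − 53.52×387.95) / (10×328.4352 − 53.52²) = 1043.6050 / 419.9616 = 2.4850, matching the given fit.)

Step 3: Change in slope
Δβ₁ = 1.7699 − 2.4850 = -0.7151
Relative change = -0.7151 / 2.4850 × 100% = -28.8%
→ the slope decreases when the point is added.

A high-leverage point only changes the slope if it is off the original line; here y = 53.25 is below the original trend, so the slope decreases.
In practice: investigate whether it comes from the same population as the rest of the sample.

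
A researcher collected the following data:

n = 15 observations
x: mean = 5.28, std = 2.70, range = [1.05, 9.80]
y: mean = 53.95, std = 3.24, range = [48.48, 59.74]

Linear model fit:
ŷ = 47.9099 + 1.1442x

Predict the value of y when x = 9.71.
ŷ = 59.0201

To predict y for x = 9.71, substitute into the regression equation:

ŷ = 47.9099 + 1.1442 × 9.71
ŷ = 47.9099 + 11.1102
ŷ = 59.0201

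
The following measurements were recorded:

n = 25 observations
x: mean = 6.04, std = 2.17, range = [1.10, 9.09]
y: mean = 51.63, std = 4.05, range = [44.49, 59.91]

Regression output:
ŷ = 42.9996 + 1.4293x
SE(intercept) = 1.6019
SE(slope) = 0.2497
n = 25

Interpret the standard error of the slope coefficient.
The slope 1.4293 is pinned down to within about ±0.2497 (one SE) by these data — relative uncertainty 17.5%, i.e. precise.

SE(β̂₁) = s / √Sxx, where s is the residual standard deviation and Sxx = Σ(x − x̄)². It is the yardstick for how far β̂₁ = 1.4293 could plausibly be from the true slope.

Relative precision:
- SE / |β̂₁| = 0.2497 / 1.4293 = 17.5%
- Rule of thumb (under 20%: precise; 20% to under 50%: moderately precise; 50% or more: imprecise) → precise

Rough 95% range (±2 SE): 1.4293 ± 0.4994 → (0.9299, 1.9287).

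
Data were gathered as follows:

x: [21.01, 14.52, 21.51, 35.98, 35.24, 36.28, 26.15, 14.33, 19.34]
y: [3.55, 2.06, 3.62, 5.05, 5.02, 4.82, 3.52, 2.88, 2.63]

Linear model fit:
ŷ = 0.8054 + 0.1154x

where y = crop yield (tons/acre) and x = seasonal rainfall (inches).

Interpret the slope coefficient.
On average, crop yield is about 0.1154 tons/acre higher for every extra inch of rainfall.

The slope β₁ = 0.1154 gives the rate at which the fitted crop yield changes with rainfall.

Interpretation:
- Rainfall up by 1 inch → predicted crop yield increases by 0.1154 tons/acre
- This is a linear approximation: the same per-unit change is assumed across the whole observed x range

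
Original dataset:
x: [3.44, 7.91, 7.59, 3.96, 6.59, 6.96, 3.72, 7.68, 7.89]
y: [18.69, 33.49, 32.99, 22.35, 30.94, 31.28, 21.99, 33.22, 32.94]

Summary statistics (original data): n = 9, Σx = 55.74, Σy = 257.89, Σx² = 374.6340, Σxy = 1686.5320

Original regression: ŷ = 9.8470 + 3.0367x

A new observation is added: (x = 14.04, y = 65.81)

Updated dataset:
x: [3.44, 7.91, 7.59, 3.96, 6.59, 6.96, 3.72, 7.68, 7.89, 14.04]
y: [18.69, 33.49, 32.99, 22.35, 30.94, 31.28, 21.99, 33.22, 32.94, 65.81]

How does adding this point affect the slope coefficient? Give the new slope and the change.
The slope changes from 3.0367 to 4.1462 (change of +1.1095, or +36.5%).

The new point has HIGH LEVERAGE: x = 14.04 is far from the original mean x̄ = 55.74/9 ≈ 6.19 (original range [3.44, 7.91]).

Step 1: Update the sums with the new point (n goes from 9 to 10)
Σx  = 55.74 + 14.04 = 69.78
Σy  = 257.89 + 65.81 = 323.70
Σx² = 374.6340 + 14.04² = 374.6340 + 197.1216 = 571.7556
Σxy = 1686.5320 + 14.04×65.81 = 1686.5320 + 923.9724 = 2610.5044

Step 2: Recompute the slope with b₁ = (nΣxy − ΣxΣy) / (nΣx² − (Σx)²)
Numerator   = 10×2610.5044 − 69.78×323.70 = 26105.0440 − 22587.7860 = 3517.2580
Denominator = 10×571.7556 − 69.78² = 5717.5560 − 4869.2484 = 848.3076
b₁(new) = 3517.2580 / 848.3076 = 4.1462

(Same formula on the original sums: (9×1686.5320 − 55.74×257.89) / (9×374.6340 − 55.74²) = 803.9994 / 264.7584 = 3.0367, matching the given fit.)

Step 3: Change in slope
Δβ₁ = 4.1462 − 3.0367 = +1.1095
Relative change = +1.1095 / 3.0367 × 100% = +36.5%
→ the slope increases when the point is added.

Because the point sits above the extension of the original line at a high-leverage x, it tilts the fit up.
In practice: check such a point for data-entry or measurement error; investigate whether it comes from the same population as the rest of the sample.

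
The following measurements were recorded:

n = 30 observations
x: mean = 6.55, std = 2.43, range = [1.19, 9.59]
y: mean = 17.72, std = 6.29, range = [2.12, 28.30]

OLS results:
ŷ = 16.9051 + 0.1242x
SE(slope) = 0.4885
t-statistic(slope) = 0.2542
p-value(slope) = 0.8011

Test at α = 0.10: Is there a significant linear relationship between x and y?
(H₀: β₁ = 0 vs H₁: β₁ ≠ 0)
Since p-value = 0.8011 ≥ α = 0.10, fail to reject H₀ — the slope is not significantly different from 0.

Hypothesis test for the slope coefficient:

H₀: β₁ = 0 (no linear relationship)
H₁: β₁ ≠ 0 (linear relationship exists)

Test statistic: t = β̂₁ / SE(β̂₁) = 0.1242 / 0.4885 = 0.2542

p = 0.8011: how often a slope estimate this far from 0 (in SE units) would arise by chance if β₁ were truly 0.

Decision rule: reject H₀ if p-value < α.
p-value = 0.8011 ≥ α = 0.10 → fail to reject H₀.

Conclusion: the linear association between x and y is not significant at the 10% level.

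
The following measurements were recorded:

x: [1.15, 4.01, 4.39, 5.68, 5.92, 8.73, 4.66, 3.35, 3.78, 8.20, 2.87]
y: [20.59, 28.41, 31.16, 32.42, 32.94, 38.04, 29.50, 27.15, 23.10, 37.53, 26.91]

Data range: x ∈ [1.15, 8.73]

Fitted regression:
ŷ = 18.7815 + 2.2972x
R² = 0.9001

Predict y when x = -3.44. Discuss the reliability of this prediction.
ŷ = 10.8791 (extrapolation — x = -3.44 lies outside [1.15, 8.73], so reliability is low).

Prediction calculation:
ŷ = 18.7815 + 2.2972 × (-3.44)
ŷ = 10.8791

Reliability:
- Data range: x ∈ [1.15, 8.73]
- Prediction point: x = -3.44 is 4.59 units below the observed range → this is EXTRAPOLATION, not interpolation

Why that matters here:
- The linear relationship may not hold outside the observed range
- Real relationships often flatten, saturate, or turn nonlinear at extremes
- There are no observations near this x to validate the fitted line there

A defensible statement: 'if the linear trend continued to x = -3.44, y would be about 10.8791' — the premise is untested.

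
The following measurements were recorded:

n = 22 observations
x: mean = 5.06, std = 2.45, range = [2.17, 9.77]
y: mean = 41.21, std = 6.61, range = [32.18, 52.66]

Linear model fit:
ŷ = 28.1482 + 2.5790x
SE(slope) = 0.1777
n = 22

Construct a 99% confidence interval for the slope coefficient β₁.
The 99% CI for β₁ is (2.0734, 3.0846)

Confidence interval for the slope:

The 99% CI for β₁ is: β̂₁ ± t*(α/2, n-2) × SE(β̂₁)

Step 1: Find critical t-value
- Confidence level = 0.99
- Degrees of freedom = n - 2 = 22 - 2 = 20
- t*(α/2, 20) = 2.8453

Step 2: Calculate margin of error
Margin = 2.8453 × 0.1777 = 0.5056

Step 3: Construct interval
CI = 2.5790 ± 0.5056
CI = (2.0734, 3.0846)

Interpretation: intervals built this way capture the true β₁ in 99% of repeated samples; here the plausible range for the per-unit effect of x on y is 2.0734 to 3.0846.
Since 0 is outside the interval, a two-sided test at α = 0.01 would reject H₀: β₁ = 0.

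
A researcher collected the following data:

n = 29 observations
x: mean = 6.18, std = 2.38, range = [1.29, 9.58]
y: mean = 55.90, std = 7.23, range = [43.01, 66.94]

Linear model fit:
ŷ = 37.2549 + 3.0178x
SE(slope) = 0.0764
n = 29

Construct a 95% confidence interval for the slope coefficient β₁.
The 95% CI for β₁ is (2.8610, 3.1746)

Confidence interval for the slope:

The 95% CI for β₁ is: β̂₁ ± t*(α/2, n-2) × SE(β̂₁)

Step 1: Find critical t-value
- Confidence level = 0.95
- Degrees of freedom = n - 2 = 29 - 2 = 27
- t*(α/2, 27) = 2.0518

Step 2: Calculate margin of error
Margin = 2.0518 × 0.0764 = 0.1568

Step 3: Construct interval
CI = 3.0178 ± 0.1568
CI = (2.8610, 3.1746)

Interpretation: We are 95% confident that the true slope β₁ lies between 2.8610 and 3.1746.
The interval does not include 0, suggesting a significant linear relationship.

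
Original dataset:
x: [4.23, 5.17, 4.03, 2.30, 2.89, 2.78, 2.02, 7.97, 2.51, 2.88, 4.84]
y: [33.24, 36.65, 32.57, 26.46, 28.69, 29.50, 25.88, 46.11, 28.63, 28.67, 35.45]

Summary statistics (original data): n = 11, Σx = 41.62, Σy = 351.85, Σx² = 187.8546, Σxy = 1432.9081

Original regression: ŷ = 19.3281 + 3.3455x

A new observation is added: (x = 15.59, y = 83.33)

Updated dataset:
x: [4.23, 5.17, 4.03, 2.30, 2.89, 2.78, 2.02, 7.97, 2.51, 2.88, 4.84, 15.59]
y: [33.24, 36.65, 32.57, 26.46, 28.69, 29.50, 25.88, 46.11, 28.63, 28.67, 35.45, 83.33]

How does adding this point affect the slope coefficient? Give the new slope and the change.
Adding the point moves β₁ from 3.3455 to 4.1561, i.e. it increases by 0.8106 (+24.2%).

The new point has HIGH LEVERAGE: x = 15.59 is far from the original mean x̄ = 41.62/11 ≈ 3.78 (original range [2.02, 7.97]).

Step 1: Update the sums with the new point (n goes from 11 to 12)
Σx  = 41.62 + 15.59 = 57.21
Σy  = 351.85 + 83.33 = 435.18
Σx² = 187.8546 + 15.59² = 187.8546 + 243.0481 = 430.9027
Σxy = 1432.9081 + 15.59×83.33 = 1432.9081 + 1299.1147 = 2732.0228

Step 2: Recompute the slope with b₁ = (nΣxy − ΣxΣy) / (nΣx² − (Σx)²)
Numerator   = 12×2732.0228 − 57.21×435.18 = 32784.2736 − 24896.6478 = 7887.6258
Denominator = 12×430.9027 − 57.21² = 5170.8324 − 3272.9841 = 1897.8483
b₁(new) = 7887.6258 / 1897.8483 = 4.1561

(Same formula on the original sums: (11×1432.9081 − 41.62×351.85) / (11×187.8546 − 41.62²) = 1117.9921 / 334.1762 = 3.3455, matching the given fit.)

Step 3: Change in slope
Δβ₁ = 4.1561 − 3.3455 = +0.8106
Relative change = +0.8106 / 3.3455 × 100% = +24.2%
→ the slope increases when the point is added.

Because the point sits above the extension of the original line at a high-leverage x, it tilts the fit up.
In practice: check such a point for data-entry or measurement error; investigate whether it comes from the same population as the rest of the sample.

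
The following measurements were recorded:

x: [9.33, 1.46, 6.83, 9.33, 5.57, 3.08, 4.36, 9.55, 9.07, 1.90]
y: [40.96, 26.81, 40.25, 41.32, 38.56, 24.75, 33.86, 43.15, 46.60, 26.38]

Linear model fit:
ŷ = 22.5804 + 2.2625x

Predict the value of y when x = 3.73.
ŷ = 31.0195

To predict y for x = 3.73, substitute into the regression equation:

ŷ = 22.5804 + 2.2625 × 3.73
ŷ = 22.5804 + 8.4391
ŷ = 31.0195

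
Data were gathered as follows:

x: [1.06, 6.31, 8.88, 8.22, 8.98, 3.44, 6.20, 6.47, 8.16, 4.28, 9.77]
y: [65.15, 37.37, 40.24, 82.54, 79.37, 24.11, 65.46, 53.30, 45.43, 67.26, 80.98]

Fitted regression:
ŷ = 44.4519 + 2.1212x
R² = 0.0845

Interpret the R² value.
The model explains 8.45% of the variance in y (R² = 0.0845), leaving 91.55% unexplained; the fit is weak.

The coefficient of determination R² is the fraction of the total variation in y that the fitted line accounts for.

Here R² = 0.0845:
- Explained: 8.45% of the variation in y
- Unexplained (residual): 100% − 8.45% = 91.55%
- Rule of thumb (below 0.3 weak; 0.3 to below 0.7 moderate; 0.7 and above strong) → weak

Calculation: R² = 1 − (SS_res / SS_tot), where SS_res is the sum of squared residuals and SS_tot the total sum of squares.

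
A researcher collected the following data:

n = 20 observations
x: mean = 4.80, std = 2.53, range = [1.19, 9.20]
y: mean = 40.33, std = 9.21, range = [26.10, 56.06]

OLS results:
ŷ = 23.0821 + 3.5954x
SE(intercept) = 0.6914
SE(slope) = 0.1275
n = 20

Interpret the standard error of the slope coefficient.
The slope 3.5954 is pinned down to within about ±0.1275 (one SE) by these data — relative uncertainty 3.5%, i.e. precise.

What SE measures:
- The standard error quantifies the sampling variability of the coefficient estimate
- It is the estimated standard deviation of β̂₁ across hypothetical repeated samples of the same size
- Smaller SE → more precise estimate

Relative precision:
- SE / |β̂₁| = 0.1275 / 3.5954 = 3.5%
- Rule of thumb (under 20%: precise; 20% to under 50%: moderately precise; 50% or more: imprecise) → precise

Link to interval estimation: a confidence interval for β₁ is β̂₁ ± t* × 0.1275, so SE sets the half-width per unit of t*.

What drives SE(β̂₁): wider spread of x values → smaller SE; more residual scatter → larger SE; larger n (here n = 20) → smaller SE.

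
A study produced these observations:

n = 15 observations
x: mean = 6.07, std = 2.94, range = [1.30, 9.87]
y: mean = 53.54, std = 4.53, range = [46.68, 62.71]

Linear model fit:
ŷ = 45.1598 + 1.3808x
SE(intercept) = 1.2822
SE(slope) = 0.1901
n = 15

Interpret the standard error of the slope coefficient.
SE(β̂₁) = 0.1901 is the estimated standard deviation of the slope estimate across repeated samples; relative to β̂₁ = 1.3808 that is 13.8%, a precise estimate.

SE(β̂₁) = 0.1901 says: if we drew many samples of n = 15 from the same population and refit each time, the fitted slopes would scatter with a standard deviation of roughly 0.1901 around the true β₁.

Relative precision:
- SE / |β̂₁| = 0.1901 / 1.3808 = 13.8%
- Rule of thumb (under 20%: precise; 20% to under 50%: moderately precise; 50% or more: imprecise) → precise

Link to the t-test: t = β̂₁ / SE(β̂₁) = 1.3808 / 0.1901 = 7.2635, the statistic for H₀: β₁ = 0.

What drives SE(β̂₁): larger n (here n = 15) → smaller SE; more residual scatter → larger SE; wider spread of x values → smaller SE.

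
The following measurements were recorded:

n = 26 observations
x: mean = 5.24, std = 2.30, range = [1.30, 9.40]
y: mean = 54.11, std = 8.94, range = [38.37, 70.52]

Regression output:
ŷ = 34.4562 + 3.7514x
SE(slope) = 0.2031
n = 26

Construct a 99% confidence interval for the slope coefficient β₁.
The 99% CI for β₁ is (3.1833, 4.3195)

Confidence interval for the slope:

The 99% CI for β₁ is: β̂₁ ± t*(α/2, n-2) × SE(β̂₁)

Step 1: Find critical t-value
- Confidence level = 0.99
- Degrees of freedom = n - 2 = 26 - 2 = 24
- t*(α/2, 24) = 2.7969

Step 2: Calculate margin of error
Margin = 2.7969 × 0.2031 = 0.5681

Step 3: Construct interval
CI = 3.7514 ± 0.5681
CI = (3.1833, 4.3195)

Interpretation: each one-unit increase in x is associated with a change in mean y of between 3.1833 and 4.3195, with 99% confidence.
Both endpoints are positive, so the data support a genuinely positive slope at this confidence level.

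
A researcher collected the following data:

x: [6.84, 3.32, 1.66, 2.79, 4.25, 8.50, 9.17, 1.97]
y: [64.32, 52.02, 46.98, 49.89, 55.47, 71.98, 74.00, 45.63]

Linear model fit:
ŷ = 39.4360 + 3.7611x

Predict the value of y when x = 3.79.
ŷ = 53.6906

Plug x = 3.79 into the fitted line:

ŷ = 39.4360 + 3.7611 × 3.79
ŷ = 39.4360 + 14.2546
ŷ = 53.6906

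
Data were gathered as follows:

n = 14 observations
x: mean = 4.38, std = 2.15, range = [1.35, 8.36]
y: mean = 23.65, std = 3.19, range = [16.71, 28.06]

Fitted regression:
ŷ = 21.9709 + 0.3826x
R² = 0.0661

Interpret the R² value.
About 6.61% of the variability in y is accounted for by the regression on x (R² = 0.0661) — a weak linear fit.

R² = 1 − SS_res/SS_tot compares the residual scatter to the total scatter of y about its mean.

Here R² = 0.0661:
- Explained: 6.61% of the variation in y
- Unexplained (residual): 100% − 6.61% = 93.39%
- Rule of thumb (below 0.3 weak; 0.3 to below 0.7 moderate; 0.7 and above strong) → weak

Equivalently, for simple linear regression R² = r², so |r| = √0.0661 ≈ 0.2571.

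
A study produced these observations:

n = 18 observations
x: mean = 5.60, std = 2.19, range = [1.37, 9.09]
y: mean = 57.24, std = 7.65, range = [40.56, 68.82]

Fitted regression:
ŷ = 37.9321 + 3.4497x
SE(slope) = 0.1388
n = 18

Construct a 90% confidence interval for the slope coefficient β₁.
The 90% CI for β₁ is (3.2074, 3.6920)

Confidence interval for the slope:

The 90% CI for β₁ is: β̂₁ ± t*(α/2, n-2) × SE(β̂₁)

Step 1: Find critical t-value
- Confidence level = 0.9
- Degrees of freedom = n - 2 = 18 - 2 = 16
- t*(α/2, 16) = 1.7459

Step 2: Calculate margin of error
Margin = 1.7459 × 0.1388 = 0.2423

Step 3: Construct interval
CI = 3.4497 ± 0.2423
CI = (3.2074, 3.6920)

Interpretation: intervals built this way capture the true β₁ in 90% of repeated samples; here the plausible range for the per-unit effect of x on y is 3.2074 to 3.6920.
The interval does not include 0, suggesting a significant linear relationship.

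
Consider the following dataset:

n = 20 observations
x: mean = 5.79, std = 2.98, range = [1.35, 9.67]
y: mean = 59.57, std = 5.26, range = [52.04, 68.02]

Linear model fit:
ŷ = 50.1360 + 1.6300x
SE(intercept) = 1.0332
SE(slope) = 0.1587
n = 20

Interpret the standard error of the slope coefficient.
The slope 1.6300 is pinned down to within about ±0.1587 (one SE) by these data — relative uncertainty 9.7%, i.e. precise.

SE(β̂₁) = s / √Sxx, where s is the residual standard deviation and Sxx = Σ(x − x̄)². It is the yardstick for how far β̂₁ = 1.6300 could plausibly be from the true slope.

Relative precision:
- SE / |β̂₁| = 0.1587 / 1.6300 = 9.7%
- Rule of thumb (under 20%: precise; 20% to under 50%: moderately precise; 50% or more: imprecise) → precise

Link to interval estimation: a confidence interval for β₁ is β̂₁ ± t* × 0.1587, so SE sets the half-width per unit of t*.

What drives SE(β̂₁): wider spread of x values → smaller SE.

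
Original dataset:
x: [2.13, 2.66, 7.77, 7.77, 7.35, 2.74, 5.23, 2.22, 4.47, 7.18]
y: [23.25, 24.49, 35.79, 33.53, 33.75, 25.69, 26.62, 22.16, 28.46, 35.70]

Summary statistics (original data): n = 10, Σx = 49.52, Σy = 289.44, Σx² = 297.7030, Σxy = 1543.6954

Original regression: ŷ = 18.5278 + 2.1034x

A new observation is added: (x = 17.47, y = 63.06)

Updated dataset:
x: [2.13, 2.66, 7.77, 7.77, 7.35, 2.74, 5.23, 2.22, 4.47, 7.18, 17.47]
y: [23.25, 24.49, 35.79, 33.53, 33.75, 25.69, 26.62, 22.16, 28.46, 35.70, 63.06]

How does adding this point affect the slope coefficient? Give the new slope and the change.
Adding the point moves β₁ from 2.1034 to 2.5579, i.e. it increases by 0.4545 (+21.6%).

x = 17.47 lies well outside the original x-range [2.13, 7.77] (x̄ ≈ 4.95), so this observation has high leverage and can move the slope substantially.

Step 1: Update the sums with the new point (n goes from 10 to 11)
Σx  = 49.52 + 17.47 = 66.99
Σy  = 289.44 + 63.06 = 352.50
Σx² = 297.7030 + 17.47² = 297.7030 + 305.2009 = 602.9039
Σxy = 1543.6954 + 17.47×63.06 = 1543.6954 + 1101.6582 = 2645.3536

Step 2: Recompute the slope with b₁ = (nΣxy − ΣxΣy) / (nΣx² − (Σx)²)
Numerator   = 11×2645.3536 − 66.99×352.50 = 29098.8896 − 23613.9750 = 5484.9146
Denominator = 11×602.9039 − 66.99² = 6631.9429 − 4487.6601 = 2144.2828
b₁(new) = 5484.9146 / 2144.2828 = 2.5579

(Same formula on the original sums: (10×1543.6954 − 49.52×289.44) / (10×297.7030 − 49.52²) = 1103.8852 / 524.7996 = 2.1034, matching the given fit.)

Step 3: Change in slope
Δβ₁ = 2.5579 − 2.1034 = +0.4545
Relative change = +0.4545 / 2.1034 × 100% = +21.6%
→ the slope increases when the point is added.

Because the point sits above the extension of the original line at a high-leverage x, it tilts the fit up.
In practice: check such a point for data-entry or measurement error.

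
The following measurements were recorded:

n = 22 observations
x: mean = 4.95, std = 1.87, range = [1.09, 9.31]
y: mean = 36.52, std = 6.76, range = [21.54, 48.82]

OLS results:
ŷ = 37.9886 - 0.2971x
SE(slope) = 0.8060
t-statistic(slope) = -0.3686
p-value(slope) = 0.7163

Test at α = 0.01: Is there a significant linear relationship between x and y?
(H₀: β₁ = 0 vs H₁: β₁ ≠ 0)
p-value = 0.7163 ≥ α = 0.01, so we fail to reject H₀. The relationship is not significant.

Hypothesis test for the slope coefficient:

H₀: β₁ = 0 (no linear relationship)
H₁: β₁ ≠ 0 (linear relationship exists)

Test statistic: t = β̂₁ / SE(β̂₁) = -0.2971 / 0.8060 = -0.3686

p = 0.7163: how often a slope estimate this far from 0 (in SE units) would arise by chance if β₁ were truly 0.

Decision rule: reject H₀ if p-value < α.
p-value = 0.7163 ≥ α = 0.01 → fail to reject H₀.

At α = 0.01 the data do not provide convincing evidence of a nonzero slope.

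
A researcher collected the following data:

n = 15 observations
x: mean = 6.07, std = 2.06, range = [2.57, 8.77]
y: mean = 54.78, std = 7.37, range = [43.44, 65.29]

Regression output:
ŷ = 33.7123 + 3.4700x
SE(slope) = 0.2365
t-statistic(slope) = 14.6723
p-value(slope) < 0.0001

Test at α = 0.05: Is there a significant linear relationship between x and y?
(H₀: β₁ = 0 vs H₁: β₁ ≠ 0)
Since p-value < 0.0001 < α = 0.05, reject H₀ — the slope is significantly different from 0.

Hypothesis test for the slope coefficient:

H₀: β₁ = 0 (no linear relationship)
H₁: β₁ ≠ 0 (linear relationship exists)

Test statistic: t = β̂₁ / SE(β̂₁) = 3.4700 / 0.2365 = 14.6723

p < 0.0001: how often a slope estimate this far from 0 (in SE units) would arise by chance if β₁ were truly 0.

Decision rule: reject H₀ if p-value < α.
p-value < 0.0001 < α = 0.05 → reject H₀.

At α = 0.05 the data do provide convincing evidence of a nonzero slope.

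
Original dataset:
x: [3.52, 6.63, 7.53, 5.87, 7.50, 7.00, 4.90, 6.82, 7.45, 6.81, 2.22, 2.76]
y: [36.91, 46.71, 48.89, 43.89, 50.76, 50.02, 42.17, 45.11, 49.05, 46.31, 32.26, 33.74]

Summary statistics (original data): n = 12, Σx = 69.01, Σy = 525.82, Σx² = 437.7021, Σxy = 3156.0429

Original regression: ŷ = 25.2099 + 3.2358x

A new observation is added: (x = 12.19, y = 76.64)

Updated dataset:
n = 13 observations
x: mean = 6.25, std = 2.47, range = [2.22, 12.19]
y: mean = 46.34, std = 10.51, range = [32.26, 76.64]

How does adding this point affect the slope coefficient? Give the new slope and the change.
The slope changes from 3.2358 to 4.1363 (change of +0.9005, or +27.8%).

x = 12.19 lies well outside the original x-range [2.22, 7.53] (x̄ ≈ 5.75), so this observation has high leverage and can move the slope substantially.

Step 1: Update the sums with the new point (n goes from 12 to 13)
Σx  = 69.01 + 12.19 = 81.20
Σy  = 525.82 + 76.64 = 602.46
Σx² = 437.7021 + 12.19² = 437.7021 + 148.5961 = 586.2982
Σxy = 3156.0429 + 12.19×76.64 = 3156.0429 + 934.2416 = 4090.2845

Step 2: Recompute the slope with b₁ = (nΣxy − ΣxΣy) / (nΣx² − (Σx)²)
Numerator   = 13×4090.2845 − 81.20×602.46 = 53173.6985 − 48919.7520 = 4253.9465
Denominator = 13×586.2982 − 81.20² = 7621.8766 − 6593.4400 = 1028.4366
b₁(new) = 4253.9465 / 1028.4366 = 4.1363

(Same formula on the original sums: (12×3156.0429 − 69.01×525.82) / (12×437.7021 − 69.01²) = 1585.6766 / 490.0451 = 3.2358, matching the given fit.)

Step 3: Change in slope
Δβ₁ = 4.1363 − 3.2358 = +0.9005
Relative change = +0.9005 / 3.2358 × 100% = +27.8%
→ the slope increases when the point is added.

Because the point sits above the extension of the original line at a high-leverage x, it tilts the fit up.
In practice: check such a point for data-entry or measurement error.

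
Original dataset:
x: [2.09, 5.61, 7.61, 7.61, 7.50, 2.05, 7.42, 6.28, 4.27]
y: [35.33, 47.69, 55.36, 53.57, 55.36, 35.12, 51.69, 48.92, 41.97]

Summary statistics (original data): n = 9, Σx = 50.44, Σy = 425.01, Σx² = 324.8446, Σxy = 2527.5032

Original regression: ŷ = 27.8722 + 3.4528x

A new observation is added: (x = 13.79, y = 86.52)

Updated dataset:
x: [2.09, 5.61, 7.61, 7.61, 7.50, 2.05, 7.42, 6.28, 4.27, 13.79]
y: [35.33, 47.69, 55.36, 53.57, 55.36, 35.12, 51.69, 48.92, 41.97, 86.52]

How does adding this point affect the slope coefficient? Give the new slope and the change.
The slope changes from 3.4528 to 4.2461 (change of +0.7933, or +23.0%).

x = 13.79 lies well outside the original x-range [2.05, 7.61] (x̄ ≈ 5.60), so this observation has high leverage and can move the slope substantially.

Step 1: Update the sums with the new point (n goes from 9 to 10)
Σx  = 50.44 + 13.79 = 64.23
Σy  = 425.01 + 86.52 = 511.53
Σx² = 324.8446 + 13.79² = 324.8446 + 190.1641 = 515.0087
Σxy = 2527.5032 + 13.79×86.52 = 2527.5032 + 1193.1108 = 3720.6140

Step 2: Recompute the slope with b₁ = (nΣxy − ΣxΣy) / (nΣx² − (Σx)²)
Numerator   = 10×3720.6140 − 64.23×511.53 = 37206.1400 − 32855.5719 = 4350.5681
Denominator = 10×515.0087 − 64.23² = 5150.0870 − 4125.4929 = 1024.5941
b₁(new) = 4350.5681 / 1024.5941 = 4.2461

(Same formula on the original sums: (9×2527.5032 − 50.44×425.01) / (9×324.8446 − 50.44²) = 1310.0244 / 379.4078 = 3.4528, matching the given fit.)

Step 3: Change in slope
Δβ₁ = 4.2461 − 3.4528 = +0.7933
Relative change = +0.7933 / 3.4528 × 100% = +23.0%
→ the slope increases when the point is added.

Because the point sits above the extension of the original line at a high-leverage x, it tilts the fit up.
In practice: check such a point for data-entry or measurement error; examine leverage (hᵢ) and Cook's distance rather than deleting it automatically.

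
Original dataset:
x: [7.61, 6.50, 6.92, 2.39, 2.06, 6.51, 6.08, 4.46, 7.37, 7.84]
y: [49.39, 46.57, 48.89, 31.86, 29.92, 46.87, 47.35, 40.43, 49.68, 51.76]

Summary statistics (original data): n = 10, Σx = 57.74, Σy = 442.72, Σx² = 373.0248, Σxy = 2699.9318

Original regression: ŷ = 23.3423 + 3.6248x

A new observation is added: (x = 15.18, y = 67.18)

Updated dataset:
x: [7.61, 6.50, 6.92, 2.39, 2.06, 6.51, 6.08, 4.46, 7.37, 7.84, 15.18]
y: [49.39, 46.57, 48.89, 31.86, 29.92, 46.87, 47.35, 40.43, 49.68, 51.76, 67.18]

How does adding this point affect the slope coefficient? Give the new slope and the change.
The slope changes from 3.6248 to 2.8281 (change of -0.7967, or -22.0%).

x = 15.18 lies well outside the original x-range [2.06, 7.84] (x̄ ≈ 5.77), so this observation has high leverage and can move the slope substantially.

Step 1: Update the sums with the new point (n goes from 10 to 11)
Σx  = 57.74 + 15.18 = 72.92
Σy  = 442.72 + 67.18 = 509.90
Σx² = 373.0248 + 15.18² = 373.0248 + 230.4324 = 603.4572
Σxy = 2699.9318 + 15.18×67.18 = 2699.9318 + 1019.7924 = 3719.7242

Step 2: Recompute the slope with b₁ = (nΣxy − ΣxΣy) / (nΣx² − (Σx)²)
Numerator   = 11×3719.7242 − 72.92×509.90 = 40916.9662 − 37181.9080 = 3735.0582
Denominator = 11×603.4572 − 72.92² = 6638.0292 − 5317.3264 = 1320.7028
b₁(new) = 3735.0582 / 1320.7028 = 2.8281

(Same formula on the original sums: (10×2699.9318 − 57.74×442.72) / (10×373.0248 − 57.74²) = 1436.6652 / 396.3404 = 3.6248, matching the given fit.)

Step 3: Change in slope
Δβ₁ = 2.8281 − 3.6248 = -0.7967
Relative change = -0.7967 / 3.6248 × 100% = -22.0%
→ the slope decreases when the point is added.

A high-leverage point only changes the slope if it is off the original line; here y = 67.18 is below the original trend, so the slope decreases.
In practice: examine leverage (hᵢ) and Cook's distance rather than deleting it automatically.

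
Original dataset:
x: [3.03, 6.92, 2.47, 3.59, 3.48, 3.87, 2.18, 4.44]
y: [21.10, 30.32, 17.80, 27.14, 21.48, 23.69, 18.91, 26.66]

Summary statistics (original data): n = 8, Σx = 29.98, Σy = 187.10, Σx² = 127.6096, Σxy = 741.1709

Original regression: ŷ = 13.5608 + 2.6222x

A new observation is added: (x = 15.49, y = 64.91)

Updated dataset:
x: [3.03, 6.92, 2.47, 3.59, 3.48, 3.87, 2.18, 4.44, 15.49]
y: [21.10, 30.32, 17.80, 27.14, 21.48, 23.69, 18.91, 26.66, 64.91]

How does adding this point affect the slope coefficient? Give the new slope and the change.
New slope β₁ = 3.4349 versus 2.6222 before: a change of +0.8127 (+31.0%).

The new point has HIGH LEVERAGE: x = 15.49 is far from the original mean x̄ = 29.98/8 ≈ 3.75 (original range [2.18, 6.92]).

Step 1: Update the sums with the new point (n goes from 8 to 9)
Σx  = 29.98 + 15.49 = 45.47
Σy  = 187.10 + 64.91 = 252.01
Σx² = 127.6096 + 15.49² = 127.6096 + 239.9401 = 367.5497
Σxy = 741.1709 + 15.49×64.91 = 741.1709 + 1005.4559 = 1746.6268

Step 2: Recompute the slope with b₁ = (nΣxy − ΣxΣy) / (nΣx² − (Σx)²)
Numerator   = 9×1746.6268 − 45.47×252.01 = 15719.6412 − 11458.8947 = 4260.7465
Denominator = 9×367.5497 − 45.47² = 3307.9473 − 2067.5209 = 1240.4264
b₁(new) = 4260.7465 / 1240.4264 = 3.4349

(Same formula on the original sums: (8×741.1709 − 29.98×187.10) / (8×127.6096 − 29.98²) = 320.1092 / 122.0764 = 2.6222, matching the given fit.)

Step 3: Change in slope
Δβ₁ = 3.4349 − 2.6222 = +0.8127
Relative change = +0.8127 / 2.6222 × 100% = +31.0%
→ the slope increases when the point is added.

Because the point sits above the extension of the original line at a high-leverage x, it tilts the fit up.
In practice: refit with and without it and report both if conclusions differ; check such a point for data-entry or measurement error.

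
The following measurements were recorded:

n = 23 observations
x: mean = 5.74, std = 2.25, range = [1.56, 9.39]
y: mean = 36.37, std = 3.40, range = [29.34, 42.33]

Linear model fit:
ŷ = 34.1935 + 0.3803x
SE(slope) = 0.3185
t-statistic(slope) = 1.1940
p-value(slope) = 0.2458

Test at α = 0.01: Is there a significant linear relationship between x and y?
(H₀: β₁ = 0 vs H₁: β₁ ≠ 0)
Since p-value = 0.2458 ≥ α = 0.01, fail to reject H₀ — the slope is not significantly different from 0.

Hypothesis test for the slope coefficient:

H₀: β₁ = 0 (no linear relationship)
H₁: β₁ ≠ 0 (linear relationship exists)

Test statistic: t = β̂₁ / SE(β̂₁) = 0.3803 / 0.3185 = 1.1940

p = 0.2458: how often a slope estimate this far from 0 (in SE units) would arise by chance if β₁ were truly 0.

Decision rule: reject H₀ if p-value < α.
p-value = 0.2458 ≥ α = 0.01 → fail to reject H₀.

At α = 0.01 the data do not provide convincing evidence of a nonzero slope.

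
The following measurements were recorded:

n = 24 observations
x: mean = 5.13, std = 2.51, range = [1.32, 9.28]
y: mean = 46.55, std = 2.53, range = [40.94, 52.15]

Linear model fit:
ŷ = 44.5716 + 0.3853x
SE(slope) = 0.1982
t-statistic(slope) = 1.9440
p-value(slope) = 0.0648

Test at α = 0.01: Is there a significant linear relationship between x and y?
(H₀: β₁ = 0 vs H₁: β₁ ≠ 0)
Since p-value = 0.0648 ≥ α = 0.01, fail to reject H₀ — the slope is not significantly different from 0.

Hypothesis test for the slope coefficient:

H₀: β₁ = 0 (no linear relationship)
H₁: β₁ ≠ 0 (linear relationship exists)

Test statistic: t = β̂₁ / SE(β̂₁) = 0.3853 / 0.1982 = 1.9440

The p-value (0.0648) is the probability, under H₀, of a t-statistic at least as extreme as |t| = 1.9440 (two-sided, df = n − 2 = 22).

Decision rule: reject H₀ if p-value < α.
p-value = 0.0648 ≥ α = 0.01 → fail to reject H₀.

Conclusion: the linear association between x and y is not significant at the 1% level.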